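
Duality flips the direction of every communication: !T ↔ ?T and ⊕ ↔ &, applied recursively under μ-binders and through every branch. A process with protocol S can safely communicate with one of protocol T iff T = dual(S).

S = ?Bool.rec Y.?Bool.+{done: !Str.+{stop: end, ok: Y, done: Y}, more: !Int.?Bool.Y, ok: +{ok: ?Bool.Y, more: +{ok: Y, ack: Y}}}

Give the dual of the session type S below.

!Bool.rec Y.!Bool.&{done: ?Str.&{stop: end, ok: Y, done: Y}, more: ?Int.!Bool.Y, ok: &{ok: !Bool.Y, more: &{ok: Y, ack: Y}}}

?Bool ↦ !Bool
  rec Y ↦ rec Y  (rec unchanged)
    ?Bool ↦ !Bool
      +{done,more,ok} ↦ &{done,more,ok}  (internal→external)
        • done:
          !Str ↦ ?Str
            +{stop,ok,done} ↦ &{stop,ok,done}  (internal→external)
              • stop:
                end self-dual
              • ok:
                Y self-dual
              • done:
                Y self-dual
        • more:
          !Int ↦ ?Int
            ?Bool ↦ !Bool
              Y self-dual
        • ok:
          +{ok,more} ↦ &{ok,more}  (internal→external)
            • ok:
              ?Bool ↦ !Bool
                Y self-dual
            • more:
              +{ok,ack} ↦ &{ok,ack}  (internal→external)
                • ok:
                  Y self-dual
                • ack:
                  Y self-dual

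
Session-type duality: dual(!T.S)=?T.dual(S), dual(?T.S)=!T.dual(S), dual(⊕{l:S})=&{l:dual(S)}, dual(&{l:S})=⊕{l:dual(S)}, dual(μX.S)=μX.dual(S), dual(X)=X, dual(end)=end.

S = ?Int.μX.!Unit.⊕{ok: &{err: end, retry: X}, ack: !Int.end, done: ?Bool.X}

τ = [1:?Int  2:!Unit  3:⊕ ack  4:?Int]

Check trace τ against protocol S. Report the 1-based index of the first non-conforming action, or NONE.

4

[1] ?Int  ok  residual = μX.…
[2] !Unit  ok  residual = ⊕{ok: &{err: end, retry: μX.…}, ack: !Int.end, done: ?Bool.μX.…}
[3] ⊕ ack  ok  residual = !Int.end
[4] got ?Int, protocol expects !Int  ✗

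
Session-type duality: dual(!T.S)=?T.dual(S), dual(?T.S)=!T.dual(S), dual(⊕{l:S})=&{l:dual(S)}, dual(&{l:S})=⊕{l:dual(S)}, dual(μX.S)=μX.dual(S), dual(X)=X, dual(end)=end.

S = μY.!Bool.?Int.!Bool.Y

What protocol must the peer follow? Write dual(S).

μY → μY  (rec unchanged)
  !Bool → ?Bool
    ?Int → !Int
      !Bool → ?Bool
        dual(Y) = Y

μY.?Bool.!Int.?Bool.Y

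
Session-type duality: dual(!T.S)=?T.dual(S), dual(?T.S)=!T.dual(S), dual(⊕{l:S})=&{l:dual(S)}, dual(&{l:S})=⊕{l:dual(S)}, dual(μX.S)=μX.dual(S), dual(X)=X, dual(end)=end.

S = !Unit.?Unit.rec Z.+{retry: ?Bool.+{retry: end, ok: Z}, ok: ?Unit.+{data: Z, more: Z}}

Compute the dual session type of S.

?Unit.!Unit.rec Z.&{retry: !Bool.&{retry: end, ok: Z}, ok: !Unit.&{data: Z, more: Z}}

!Unit → ?Unit
  ?Unit → !Unit
    rec Z → rec Z  (μ self-dual)
      +{retry,ok} → &{retry,ok}  (⊕→&)
        [retry]
          ?Bool → !Bool
            +{retry,ok} → &{retry,ok}  (⊕→&)
              [retry]
                end ↦ end
              [ok]
                Z ↦ Z
        [ok]
          ?Unit → !Unit
            +{data,more} → &{data,more}  (⊕→&)
              [data]
                Z ↦ Z
              [more]
                Z ↦ Z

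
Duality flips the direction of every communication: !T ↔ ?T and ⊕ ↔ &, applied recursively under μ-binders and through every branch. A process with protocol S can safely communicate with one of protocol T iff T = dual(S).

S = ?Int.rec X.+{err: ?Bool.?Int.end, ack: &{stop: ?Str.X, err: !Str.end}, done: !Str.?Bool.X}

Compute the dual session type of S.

!Int.rec X.&{err: !Bool.!Int.end, ack: +{stop: !Str.X, err: ?Str.end}, done: ?Str.!Bool.X}

?Int = !Int
  rec X = rec X  (binder kept)
    +{err,ack,done} = &{err,ack,done}  (internal→external)
      • err:
        ?Bool = !Bool
          ?Int = !Int
            end self-dual
      • ack:
        &{stop,err} = +{stop,err}  (external→internal)
          • stop:
            ?Str = !Str
              X self-dual
          • err:
            !Str = ?Str
              end self-dual
      • done:
        !Str = ?Str
          ?Bool = !Bool
            X self-dual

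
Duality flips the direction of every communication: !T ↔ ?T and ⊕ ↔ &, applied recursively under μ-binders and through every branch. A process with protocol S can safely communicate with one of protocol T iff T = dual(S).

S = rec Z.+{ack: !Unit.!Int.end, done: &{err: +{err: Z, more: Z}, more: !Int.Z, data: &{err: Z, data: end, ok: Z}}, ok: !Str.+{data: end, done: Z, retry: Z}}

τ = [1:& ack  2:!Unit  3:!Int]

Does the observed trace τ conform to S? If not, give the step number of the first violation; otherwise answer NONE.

step 1: got & ack, protocol expects + ack or + done or + ok  ✗

1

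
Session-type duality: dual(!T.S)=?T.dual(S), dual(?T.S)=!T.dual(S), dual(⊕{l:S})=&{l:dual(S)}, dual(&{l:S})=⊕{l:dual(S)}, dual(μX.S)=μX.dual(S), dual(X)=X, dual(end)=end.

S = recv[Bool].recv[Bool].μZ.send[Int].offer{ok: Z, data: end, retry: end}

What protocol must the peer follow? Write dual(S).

recv[Bool] → send[Bool]
  recv[Bool] → send[Bool]
    μZ → μZ  (binder kept)
      send[Int] → recv[Int]
        offer{ok,data,retry} → select{ok,data,retry}  (offer→select)
          case ok:
            Z self-dual
          case data:
            end self-dual
          case retry:
            end self-dual

send[Bool].send[Bool].μZ.recv[Int].select{ok: Z, data: end, retry: end}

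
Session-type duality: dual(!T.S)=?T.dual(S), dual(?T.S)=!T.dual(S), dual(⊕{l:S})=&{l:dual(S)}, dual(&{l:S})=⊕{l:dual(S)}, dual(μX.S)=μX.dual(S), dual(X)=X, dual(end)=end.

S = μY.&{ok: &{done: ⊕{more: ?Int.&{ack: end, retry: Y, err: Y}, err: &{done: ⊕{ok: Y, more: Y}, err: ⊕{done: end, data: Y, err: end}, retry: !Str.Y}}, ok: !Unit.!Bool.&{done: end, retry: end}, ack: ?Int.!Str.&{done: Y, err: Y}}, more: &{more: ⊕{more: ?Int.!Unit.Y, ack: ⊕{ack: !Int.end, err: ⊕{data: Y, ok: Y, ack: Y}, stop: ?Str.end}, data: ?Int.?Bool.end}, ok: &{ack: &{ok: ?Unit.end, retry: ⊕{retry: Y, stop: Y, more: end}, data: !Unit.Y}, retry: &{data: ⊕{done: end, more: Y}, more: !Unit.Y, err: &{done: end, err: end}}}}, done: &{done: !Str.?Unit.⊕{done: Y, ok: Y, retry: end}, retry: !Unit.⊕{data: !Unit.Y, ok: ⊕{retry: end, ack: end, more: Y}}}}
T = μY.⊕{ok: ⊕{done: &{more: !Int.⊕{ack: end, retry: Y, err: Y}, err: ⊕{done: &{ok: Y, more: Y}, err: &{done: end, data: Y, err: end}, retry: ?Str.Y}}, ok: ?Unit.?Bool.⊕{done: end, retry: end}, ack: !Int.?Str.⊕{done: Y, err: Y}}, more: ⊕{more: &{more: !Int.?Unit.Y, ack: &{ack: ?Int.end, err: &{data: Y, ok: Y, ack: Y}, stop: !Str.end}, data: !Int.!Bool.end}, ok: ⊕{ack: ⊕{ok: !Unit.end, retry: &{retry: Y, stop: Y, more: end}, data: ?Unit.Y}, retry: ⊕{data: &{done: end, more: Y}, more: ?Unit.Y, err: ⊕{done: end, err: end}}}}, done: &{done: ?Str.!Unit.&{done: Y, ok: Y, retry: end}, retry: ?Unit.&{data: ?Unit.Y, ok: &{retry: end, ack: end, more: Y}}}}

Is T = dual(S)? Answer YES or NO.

NO

μY ‖ μY  match (μ self-dual)
  &{ok,more,done} ‖ ⊕{ok,more,done}  match label sets agree
    case ok:
      &{done,ok,ack} ‖ ⊕{done,ok,ack}  match label sets agree
        case done:
          ⊕{more,err} ‖ &{more,err}  match label sets agree
            case more:
              ?Int ‖ !Int  match
                &{ack,retry,err} ‖ ⊕{ack,retry,err}  match label sets agree
                  case ack:
                    end ‖ end  match
                  case retry:
                    Y ‖ Y  match
                  case err:
                    Y ‖ Y  match
            case err:
              &{done,err,retry} ‖ ⊕{done,err,retry}  match label sets agree
                case done:
                  ⊕{ok,more} ‖ &{ok,more}  match label sets agree
                    case ok:
                      Y ‖ Y  match
                    case more:
                      Y ‖ Y  match
                case err:
                  ⊕{done,data,err} ‖ &{done,data,err}  match label sets agree
                    case done:
                      end ‖ end  match
                    case data:
                      Y ‖ Y  match
                    case err:
                      end ‖ end  match
                case retry:
                  !Str ‖ ?Str  match
                    Y ‖ Y  match
        case ok:
          !Unit ‖ ?Unit  match
            !Bool ‖ ?Bool  match
              &{done,retry} ‖ ⊕{done,retry}  match label sets agree
                case done:
                  end ‖ end  match
                case retry:
                  end ‖ end  match
        case ack:
          ?Int ‖ !Int  match
            !Str ‖ ?Str  match
              &{done,err} ‖ ⊕{done,err}  match label sets agree
                case done:
                  Y ‖ Y  match
                case err:
                  Y ‖ Y  match
    case more:
      &{more,ok} ‖ ⊕{more,ok}  match label sets agree
        case more:
          ⊕{more,ack,data} ‖ &{more,ack,data}  match label sets agree
            case more:
              ?Int ‖ !Int  match
                !Unit ‖ ?Unit  match
                  Y ‖ Y  match
            case ack:
              ⊕{ack,err,stop} ‖ &{ack,err,stop}  match label sets agree
                case ack:
                  !Int ‖ ?Int  match
                    end ‖ end  match
                case err:
                  ⊕{data,ok,ack} ‖ &{data,ok,ack}  match label sets agree
                    case data:
                      Y ‖ Y  match
                    case ok:
                      Y ‖ Y  match
                    case ack:
                      Y ‖ Y  match
                case stop:
                  ?Str ‖ !Str  match
                    end ‖ end  match
            case data:
              ?Int ‖ !Int  match
                ?Bool ‖ !Bool  match
                  end ‖ end  match
        case ok:
          &{ack,retry} ‖ ⊕{ack,retry}  match label sets agree
            case ack:
              &{ok,retry,data} ‖ ⊕{ok,retry,data}  match label sets agree
                case ok:
                  ?Unit ‖ !Unit  match
                    end ‖ end  match
                case retry:
                  ⊕{retry,stop,more} ‖ &{retry,stop,more}  match label sets agree
                    case retry:
                      Y ‖ Y  match
                    case stop:
                      Y ‖ Y  match
                    case more:
                      end ‖ end  match
                case data:
                  !Unit ‖ ?Unit  match
                    Y ‖ Y  match
            case retry:
              &{data,more,err} ‖ ⊕{data,more,err}  match label sets agree
                case data:
                  ⊕{done,more} ‖ &{done,more}  match label sets agree
                    case done:
                      end ‖ end  match
                    case more:
                      Y ‖ Y  match
                case more:
                  !Unit ‖ ?Unit  match
                    Y ‖ Y  match
                case err:
                  &{done,err} ‖ ⊕{done,err}  match label sets agree
                    case done:
                      end ‖ end  match
                    case err:
                      end ‖ end  match
    case done:
      &{done,retry} ‖ &{done,retry}  ✗ choice polarity not flipped — not dual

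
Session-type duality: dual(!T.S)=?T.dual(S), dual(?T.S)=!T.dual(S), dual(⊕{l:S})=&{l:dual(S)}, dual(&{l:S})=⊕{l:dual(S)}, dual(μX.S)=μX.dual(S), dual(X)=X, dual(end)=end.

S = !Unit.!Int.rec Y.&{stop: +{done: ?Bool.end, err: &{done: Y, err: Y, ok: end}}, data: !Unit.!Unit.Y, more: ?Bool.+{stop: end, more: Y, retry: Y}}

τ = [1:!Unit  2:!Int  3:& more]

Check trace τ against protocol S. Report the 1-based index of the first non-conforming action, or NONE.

[1] !Unit  match  state: !Int.rec Y.…
[2] !Int  match  state: rec Y.…
[3] & more  match  state: ?Bool.+{stop: end, more: rec Y.…, retry: rec Y.…}
τ conforms to S (length 3)

NONE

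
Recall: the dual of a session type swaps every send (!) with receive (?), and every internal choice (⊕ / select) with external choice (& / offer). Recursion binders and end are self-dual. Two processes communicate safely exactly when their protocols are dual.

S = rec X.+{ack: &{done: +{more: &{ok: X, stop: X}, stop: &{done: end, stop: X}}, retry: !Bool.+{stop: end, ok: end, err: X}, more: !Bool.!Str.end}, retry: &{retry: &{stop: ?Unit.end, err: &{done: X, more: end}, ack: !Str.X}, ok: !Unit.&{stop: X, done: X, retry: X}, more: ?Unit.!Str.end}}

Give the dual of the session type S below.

rec X ↦ rec X  (rec unchanged)
  +{ack,retry} ↦ &{ack,retry}  (internal→external)
    [ack]
      &{done,retry,more} ↦ +{done,retry,more}  (&→⊕)
        [done]
          +{more,stop} ↦ &{more,stop}  (internal→external)
            [more]
              &{ok,stop} ↦ +{ok,stop}  (&→⊕)
                [ok]
                  X ↦ X
                [stop]
                  X ↦ X
            [stop]
              &{done,stop} ↦ +{done,stop}  (&→⊕)
                [done]
                  end ↦ end
                [stop]
                  X ↦ X
        [retry]
          !Bool ↦ ?Bool
            +{stop,ok,err} ↦ &{stop,ok,err}  (internal→external)
              [stop]
                end ↦ end
              [ok]
                end ↦ end
              [err]
                X ↦ X
        [more]
          !Bool ↦ ?Bool
            !Str ↦ ?Str
              end ↦ end
    [retry]
      &{retry,ok,more} ↦ +{retry,ok,more}  (&→⊕)
        [retry]
          &{stop,err,ack} ↦ +{stop,err,ack}  (&→⊕)
            [stop]
              ?Unit ↦ !Unit
                end ↦ end
            [err]
              &{done,more} ↦ +{done,more}  (&→⊕)
                [done]
                  X ↦ X
                [more]
                  end ↦ end
            [ack]
              !Str ↦ ?Str
                X ↦ X
        [ok]
          !Unit ↦ ?Unit
            &{stop,done,retry} ↦ +{stop,done,retry}  (&→⊕)
              [stop]
                X ↦ X
              [done]
                X ↦ X
              [retry]
                X ↦ X
        [more]
          ?Unit ↦ !Unit
            !Str ↦ ?Str
              end ↦ end

rec X.&{ack: +{done: &{more: +{ok: X, stop: X}, stop: +{done: end, stop: X}}, retry: ?Bool.&{stop: end, ok: end, err: X}, more: ?Bool.?Str.end}, retry: +{retry: +{stop: !Unit.end, err: +{done: X, more: end}, ack: ?Str.X}, ok: ?Unit.+{stop: X, done: X, retry: X}, more: !Unit.?Str.end}}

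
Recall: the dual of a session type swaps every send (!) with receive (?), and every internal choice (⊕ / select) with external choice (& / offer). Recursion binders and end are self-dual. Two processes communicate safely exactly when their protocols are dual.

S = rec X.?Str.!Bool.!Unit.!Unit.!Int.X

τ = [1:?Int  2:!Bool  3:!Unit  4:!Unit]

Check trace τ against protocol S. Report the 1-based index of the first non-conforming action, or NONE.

1

[1] got ?Int, protocol expects ?Str  ✗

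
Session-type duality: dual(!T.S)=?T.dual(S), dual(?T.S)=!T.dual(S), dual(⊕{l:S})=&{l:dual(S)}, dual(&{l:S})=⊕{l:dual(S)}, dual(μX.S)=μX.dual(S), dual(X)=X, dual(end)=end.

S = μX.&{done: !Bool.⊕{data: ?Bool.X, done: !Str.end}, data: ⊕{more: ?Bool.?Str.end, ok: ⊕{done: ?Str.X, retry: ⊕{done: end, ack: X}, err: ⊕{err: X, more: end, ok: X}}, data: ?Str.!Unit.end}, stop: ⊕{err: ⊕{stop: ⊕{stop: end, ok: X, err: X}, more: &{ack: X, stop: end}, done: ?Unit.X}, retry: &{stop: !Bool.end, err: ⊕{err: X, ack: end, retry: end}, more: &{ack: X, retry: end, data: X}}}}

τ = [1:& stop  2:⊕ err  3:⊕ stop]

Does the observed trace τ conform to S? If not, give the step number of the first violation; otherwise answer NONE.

NONE

@1 & stop  match  residual = ⊕{err: ⊕{stop: ⊕{stop: end, ok: μX.…, err: μX.…}, more: &{ack: μX.…, stop: end}, done: ?Unit.μX.…}, retry: &{stop: !Bool.end, err: ⊕{err: μX.…, ack: end, retry: end}, more: &{ack: μX.…, retry: end, data: μX.…}}}
@2 ⊕ err  match  residual = ⊕{stop: ⊕{stop: end, ok: μX.…, err: μX.…}, more: &{ack: μX.…, stop: end}, done: ?Unit.μX.…}
@3 ⊕ stop  match  residual = ⊕{stop: end, ok: μX.…, err: μX.…}
all 3 steps conform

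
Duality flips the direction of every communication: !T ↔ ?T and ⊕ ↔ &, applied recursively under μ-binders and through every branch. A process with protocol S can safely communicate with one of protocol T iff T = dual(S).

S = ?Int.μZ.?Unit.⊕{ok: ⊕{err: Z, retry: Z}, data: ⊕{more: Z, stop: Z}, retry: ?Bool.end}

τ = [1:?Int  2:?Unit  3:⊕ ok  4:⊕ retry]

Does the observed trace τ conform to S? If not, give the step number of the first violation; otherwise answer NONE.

NONE

[1] ?Int  match  state: μZ.…
[2] ?Unit  match  state: ⊕{ok: ⊕{err: μZ.…, retry: μZ.…}, data: ⊕{more: μZ.…, stop: μZ.…}, retry: ?Bool.end}
[3] ⊕ ok  match  state: ⊕{err: μZ.…, retry: μZ.…}
[4] ⊕ retry  match  state: μZ.…
trace exhausted — no violation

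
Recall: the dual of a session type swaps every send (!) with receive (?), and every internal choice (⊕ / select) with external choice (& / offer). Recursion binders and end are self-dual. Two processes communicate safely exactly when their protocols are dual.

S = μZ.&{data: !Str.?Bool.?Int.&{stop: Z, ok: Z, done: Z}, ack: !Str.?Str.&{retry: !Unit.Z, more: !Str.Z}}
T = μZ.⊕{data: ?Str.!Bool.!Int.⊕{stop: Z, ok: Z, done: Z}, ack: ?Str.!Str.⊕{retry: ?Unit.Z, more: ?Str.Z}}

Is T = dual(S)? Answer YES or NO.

YES

μZ ‖ μZ  match (rec unchanged)
  &{data,ack} ‖ ⊕{data,ack}  match label sets agree
    [data]
      !Str ‖ ?Str  match
        ?Bool ‖ !Bool  match
          ?Int ‖ !Int  match
            &{stop,ok,done} ‖ ⊕{stop,ok,done}  match label sets agree
              [stop]
                Z ‖ Z  match
              [ok]
                Z ‖ Z  match
              [done]
                Z ‖ Z  match
    [ack]
      !Str ‖ ?Str  match
        ?Str ‖ !Str  match
          &{retry,more} ‖ ⊕{retry,more}  match label sets agree
            [retry]
              !Unit ‖ ?Unit  match
                Z ‖ Z  match
            [more]
              !Str ‖ ?Str  match
                Z ‖ Z  match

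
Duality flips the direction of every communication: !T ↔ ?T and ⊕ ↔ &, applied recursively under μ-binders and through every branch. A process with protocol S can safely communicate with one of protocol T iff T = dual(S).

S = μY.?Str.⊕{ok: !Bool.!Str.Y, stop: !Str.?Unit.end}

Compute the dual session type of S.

μY.!Str.&{ok: ?Bool.?Str.Y, stop: ?Str.!Unit.end}

μY → μY  (μ self-dual)
  ?Str → !Str
    ⊕{ok,stop} → &{ok,stop}  (select→offer)
      [ok]
        !Bool → ?Bool
          !Str → ?Str
            Y self-dual
      [stop]
        !Str → ?Str
          ?Unit → !Unit
            end self-dual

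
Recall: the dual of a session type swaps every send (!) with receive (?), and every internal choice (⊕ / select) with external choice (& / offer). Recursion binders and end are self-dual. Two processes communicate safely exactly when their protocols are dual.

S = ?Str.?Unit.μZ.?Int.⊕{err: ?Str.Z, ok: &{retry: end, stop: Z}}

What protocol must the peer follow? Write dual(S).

!Str.!Unit.μZ.!Int.&{err: !Str.Z, ok: ⊕{retry: end, stop: Z}}

?Str → !Str
  ?Unit → !Unit
    μZ → μZ  (rec unchanged)
      ?Int → !Int
        ⊕{err,ok} → &{err,ok}  (internal→external)
          [err]
            ?Str → !Str
              Z ↦ Z
          [ok]
            &{retry,stop} → ⊕{retry,stop}  (offer→select)
              [retry]
                end ↦ end
              [stop]
                Z ↦ Z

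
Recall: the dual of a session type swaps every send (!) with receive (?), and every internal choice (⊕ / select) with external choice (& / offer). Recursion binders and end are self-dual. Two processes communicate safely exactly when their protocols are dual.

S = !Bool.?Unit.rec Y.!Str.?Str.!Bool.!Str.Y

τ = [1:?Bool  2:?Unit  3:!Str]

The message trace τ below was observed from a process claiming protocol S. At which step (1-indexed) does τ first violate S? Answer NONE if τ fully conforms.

1

step 1: got ?Bool, protocol expects !Bool  ✗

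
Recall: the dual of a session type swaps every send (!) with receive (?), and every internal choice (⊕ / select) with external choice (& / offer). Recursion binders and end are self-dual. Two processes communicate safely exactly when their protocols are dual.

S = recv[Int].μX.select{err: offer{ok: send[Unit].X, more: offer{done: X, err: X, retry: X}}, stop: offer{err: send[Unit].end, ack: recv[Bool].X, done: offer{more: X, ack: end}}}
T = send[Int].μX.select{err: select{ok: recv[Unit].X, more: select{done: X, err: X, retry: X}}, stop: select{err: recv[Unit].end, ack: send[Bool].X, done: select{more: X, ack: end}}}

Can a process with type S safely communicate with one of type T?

recv[Int] ‖ send[Int]  ✓
  μX ‖ μX  ✓ (rec unchanged)
    select{err,stop} ‖ select{err,stop}  ✗ choice polarity not flipped — not dual

NO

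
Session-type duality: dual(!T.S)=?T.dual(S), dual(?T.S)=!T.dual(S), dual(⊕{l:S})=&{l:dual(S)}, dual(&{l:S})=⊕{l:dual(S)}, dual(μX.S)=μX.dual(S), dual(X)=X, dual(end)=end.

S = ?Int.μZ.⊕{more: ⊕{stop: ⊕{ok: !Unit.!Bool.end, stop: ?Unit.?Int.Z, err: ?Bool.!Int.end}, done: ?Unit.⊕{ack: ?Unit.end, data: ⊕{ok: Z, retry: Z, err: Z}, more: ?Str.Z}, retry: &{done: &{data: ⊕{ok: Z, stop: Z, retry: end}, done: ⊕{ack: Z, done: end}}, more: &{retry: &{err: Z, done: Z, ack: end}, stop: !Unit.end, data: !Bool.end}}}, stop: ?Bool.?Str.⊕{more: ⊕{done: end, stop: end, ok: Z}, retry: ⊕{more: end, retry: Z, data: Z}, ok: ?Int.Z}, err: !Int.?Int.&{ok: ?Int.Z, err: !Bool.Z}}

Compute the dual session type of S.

?Int = !Int
  μZ = μZ  (rec unchanged)
    ⊕{more,stop,err} = &{more,stop,err}  (select→offer)
      [more]
        ⊕{stop,done,retry} = &{stop,done,retry}  (select→offer)
          [stop]
            ⊕{ok,stop,err} = &{ok,stop,err}  (select→offer)
              [ok]
                !Unit = ?Unit
                  !Bool = ?Bool
                    end self-dual
              [stop]
                ?Unit = !Unit
                  ?Int = !Int
                    Z self-dual
              [err]
                ?Bool = !Bool
                  !Int = ?Int
                    end self-dual
          [done]
            ?Unit = !Unit
              ⊕{ack,data,more} = &{ack,data,more}  (select→offer)
                [ack]
                  ?Unit = !Unit
                    end self-dual
                [data]
                  ⊕{ok,retry,err} = &{ok,retry,err}  (select→offer)
                    [ok]
                      Z self-dual
                    [retry]
                      Z self-dual
                    [err]
                      Z self-dual
                [more]
                  ?Str = !Str
                    Z self-dual
          [retry]
            &{done,more} = ⊕{done,more}  (&→⊕)
              [done]
                &{data,done} = ⊕{data,done}  (&→⊕)
                  [data]
                    ⊕{ok,stop,retry} = &{ok,stop,retry}  (select→offer)
                      [ok]
                        Z self-dual
                      [stop]
                        Z self-dual
                      [retry]
                        end self-dual
                  [done]
                    ⊕{ack,done} = &{ack,done}  (select→offer)
                      [ack]
                        Z self-dual
                      [done]
                        end self-dual
              [more]
                &{retry,stop,data} = ⊕{retry,stop,data}  (&→⊕)
                  [retry]
                    &{err,done,ack} = ⊕{err,done,ack}  (&→⊕)
                      [err]
                        Z self-dual
                      [done]
                        Z self-dual
                      [ack]
                        end self-dual
                  [stop]
                    !Unit = ?Unit
                      end self-dual
                  [data]
                    !Bool = ?Bool
                      end self-dual
      [stop]
        ?Bool = !Bool
          ?Str = !Str
            ⊕{more,retry,ok} = &{more,retry,ok}  (select→offer)
              [more]
                ⊕{done,stop,ok} = &{done,stop,ok}  (select→offer)
                  [done]
                    end self-dual
                  [stop]
                    end self-dual
                  [ok]
                    Z self-dual
              [retry]
                ⊕{more,retry,data} = &{more,retry,data}  (select→offer)
                  [more]
                    end self-dual
                  [retry]
                    Z self-dual
                  [data]
                    Z self-dual
              [ok]
                ?Int = !Int
                  Z self-dual
      [err]
        !Int = ?Int
          ?Int = !Int
            &{ok,err} = ⊕{ok,err}  (&→⊕)
              [ok]
                ?Int = !Int
                  Z self-dual
              [err]
                !Bool = ?Bool
                  Z self-dual

!Int.μZ.&{more: &{stop: &{ok: ?Unit.?Bool.end, stop: !Unit.!Int.Z, err: !Bool.?Int.end}, done: !Unit.&{ack: !Unit.end, data: &{ok: Z, retry: Z, err: Z}, more: !Str.Z}, retry: ⊕{done: ⊕{data: &{ok: Z, stop: Z, retry: end}, done: &{ack: Z, done: end}}, more: ⊕{retry: ⊕{err: Z, done: Z, ack: end}, stop: ?Unit.end, data: ?Bool.end}}}, stop: !Bool.!Str.&{more: &{done: end, stop: end, ok: Z}, retry: &{more: end, retry: Z, data: Z}, ok: !Int.Z}, err: ?Int.!Int.⊕{ok: !Int.Z, err: ?Bool.Z}}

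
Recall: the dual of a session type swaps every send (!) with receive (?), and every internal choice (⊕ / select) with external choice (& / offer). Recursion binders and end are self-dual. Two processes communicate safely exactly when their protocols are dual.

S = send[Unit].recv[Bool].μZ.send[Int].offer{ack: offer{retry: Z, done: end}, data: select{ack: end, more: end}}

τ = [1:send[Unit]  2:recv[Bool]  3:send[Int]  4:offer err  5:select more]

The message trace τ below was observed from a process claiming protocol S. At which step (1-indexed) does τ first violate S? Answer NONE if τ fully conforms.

4

@1 send[Unit]  ✓  now at recv[Bool].μZ.…
@2 recv[Bool]  ✓  now at μZ.…
@3 send[Int]  ✓  now at offer{ack: offer{retry: μZ.…, done: end}, data: select{ack: end, more: end}}
@4 got offer err, protocol expects offer ack or offer data  ✗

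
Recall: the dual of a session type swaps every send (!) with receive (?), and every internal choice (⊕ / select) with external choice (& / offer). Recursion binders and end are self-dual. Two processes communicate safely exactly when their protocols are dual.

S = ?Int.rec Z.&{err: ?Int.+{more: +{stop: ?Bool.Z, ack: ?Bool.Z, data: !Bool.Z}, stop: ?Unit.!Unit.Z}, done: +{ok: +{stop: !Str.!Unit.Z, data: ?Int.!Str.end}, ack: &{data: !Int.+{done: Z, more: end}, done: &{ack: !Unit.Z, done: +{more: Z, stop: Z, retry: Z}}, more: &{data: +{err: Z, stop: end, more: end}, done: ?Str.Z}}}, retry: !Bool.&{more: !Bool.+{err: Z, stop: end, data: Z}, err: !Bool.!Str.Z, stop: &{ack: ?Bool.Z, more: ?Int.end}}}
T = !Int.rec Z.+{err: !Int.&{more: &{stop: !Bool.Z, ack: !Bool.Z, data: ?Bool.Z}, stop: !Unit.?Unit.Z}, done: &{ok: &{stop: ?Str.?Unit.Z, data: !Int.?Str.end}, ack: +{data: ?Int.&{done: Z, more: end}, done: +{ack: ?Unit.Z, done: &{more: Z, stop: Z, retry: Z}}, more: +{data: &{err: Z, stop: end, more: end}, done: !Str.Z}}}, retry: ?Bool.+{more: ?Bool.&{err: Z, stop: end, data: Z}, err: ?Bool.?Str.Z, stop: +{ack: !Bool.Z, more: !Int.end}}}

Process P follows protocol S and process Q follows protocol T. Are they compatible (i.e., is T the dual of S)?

YES

?Int ‖ !Int  ok
  rec Z ‖ rec Z  ok (μ self-dual)
    &{err,done,retry} ‖ +{err,done,retry}  ok label sets agree
      case err:
        ?Int ‖ !Int  ok
          +{more,stop} ‖ &{more,stop}  ok label sets agree
            case more:
              +{stop,ack,data} ‖ &{stop,ack,data}  ok label sets agree
                case stop:
                  ?Bool ‖ !Bool  ok
                    Z ‖ Z  ok
                case ack:
                  ?Bool ‖ !Bool  ok
                    Z ‖ Z  ok
                case data:
                  !Bool ‖ ?Bool  ok
                    Z ‖ Z  ok
            case stop:
              ?Unit ‖ !Unit  ok
                !Unit ‖ ?Unit  ok
                  Z ‖ Z  ok
      case done:
        +{ok,ack} ‖ &{ok,ack}  ok label sets agree
          case ok:
            +{stop,data} ‖ &{stop,data}  ok label sets agree
              case stop:
                !Str ‖ ?Str  ok
                  !Unit ‖ ?Unit  ok
                    Z ‖ Z  ok
              case data:
                ?Int ‖ !Int  ok
                  !Str ‖ ?Str  ok
                    end ‖ end  ok
          case ack:
            &{data,done,more} ‖ +{data,done,more}  ok label sets agree
              case data:
                !Int ‖ ?Int  ok
                  +{done,more} ‖ &{done,more}  ok label sets agree
                    case done:
                      Z ‖ Z  ok
                    case more:
                      end ‖ end  ok
              case done:
                &{ack,done} ‖ +{ack,done}  ok label sets agree
                  case ack:
                    !Unit ‖ ?Unit  ok
                      Z ‖ Z  ok
                  case done:
                    +{more,stop,retry} ‖ &{more,stop,retry}  ok label sets agree
                      case more:
                        Z ‖ Z  ok
                      case stop:
                        Z ‖ Z  ok
                      case retry:
                        Z ‖ Z  ok
              case more:
                &{data,done} ‖ +{data,done}  ok label sets agree
                  case data:
                    +{err,stop,more} ‖ &{err,stop,more}  ok label sets agree
                      case err:
                        Z ‖ Z  ok
                      case stop:
                        end ‖ end  ok
                      case more:
                        end ‖ end  ok
                  case done:
                    ?Str ‖ !Str  ok
                      Z ‖ Z  ok
      case retry:
        !Bool ‖ ?Bool  ok
          &{more,err,stop} ‖ +{more,err,stop}  ok label sets agree
            case more:
              !Bool ‖ ?Bool  ok
                +{err,stop,data} ‖ &{err,stop,data}  ok label sets agree
                  case err:
                    Z ‖ Z  ok
                  case stop:
                    end ‖ end  ok
                  case data:
                    Z ‖ Z  ok
            case err:
              !Bool ‖ ?Bool  ok
                !Str ‖ ?Str  ok
                  Z ‖ Z  ok
            case stop:
              &{ack,more} ‖ +{ack,more}  ok label sets agree
                case ack:
                  ?Bool ‖ !Bool  ok
                    Z ‖ Z  ok
                case more:
                  ?Int ‖ !Int  ok
                    end ‖ end  ok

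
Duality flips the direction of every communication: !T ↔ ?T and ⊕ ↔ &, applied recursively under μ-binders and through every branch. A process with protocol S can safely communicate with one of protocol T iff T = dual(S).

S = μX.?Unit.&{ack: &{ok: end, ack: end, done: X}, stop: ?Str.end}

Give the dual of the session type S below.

μX → μX  (μ self-dual)
  ?Unit → !Unit
    &{ack,stop} → ⊕{ack,stop}  (offer→select)
      • ack:
        &{ok,ack,done} → ⊕{ok,ack,done}  (offer→select)
          • ok:
            end ↦ end
          • ack:
            end ↦ end
          • done:
            X ↦ X
      • stop:
        ?Str → !Str
          end ↦ end

μX.!Unit.⊕{ack: ⊕{ok: end, ack: end, done: X}, stop: !Str.end}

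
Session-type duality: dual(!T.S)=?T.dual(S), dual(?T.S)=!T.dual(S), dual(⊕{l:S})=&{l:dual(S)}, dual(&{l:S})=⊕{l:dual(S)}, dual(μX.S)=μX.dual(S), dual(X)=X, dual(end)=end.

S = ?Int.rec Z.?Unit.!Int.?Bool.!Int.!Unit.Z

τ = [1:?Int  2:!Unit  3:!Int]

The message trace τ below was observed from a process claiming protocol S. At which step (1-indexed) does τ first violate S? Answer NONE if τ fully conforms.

step 1: ?Int  ✓  state: rec Z.…
step 2: got !Unit, protocol expects ?Unit  ✗

2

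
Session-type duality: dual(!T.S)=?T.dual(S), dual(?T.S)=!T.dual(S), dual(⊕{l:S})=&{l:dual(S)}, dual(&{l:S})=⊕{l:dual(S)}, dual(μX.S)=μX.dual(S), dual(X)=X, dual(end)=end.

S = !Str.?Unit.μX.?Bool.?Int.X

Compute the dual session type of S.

!Str → ?Str
  ?Unit → !Unit
    μX → μX  (μ self-dual)
      ?Bool → !Bool
        ?Int → !Int
          dual(X) = X

?Str.!Unit.μX.!Bool.!Int.X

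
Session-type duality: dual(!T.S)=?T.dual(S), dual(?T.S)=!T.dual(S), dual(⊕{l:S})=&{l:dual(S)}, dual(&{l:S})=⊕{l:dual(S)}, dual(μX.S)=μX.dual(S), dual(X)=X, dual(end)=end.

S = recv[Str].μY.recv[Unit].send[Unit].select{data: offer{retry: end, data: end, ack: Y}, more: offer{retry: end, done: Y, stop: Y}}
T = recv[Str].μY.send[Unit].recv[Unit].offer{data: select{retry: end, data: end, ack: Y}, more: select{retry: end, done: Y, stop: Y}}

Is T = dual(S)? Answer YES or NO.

recv[Str] | recv[Str]  ✗ same direction on both sides — not dual

NO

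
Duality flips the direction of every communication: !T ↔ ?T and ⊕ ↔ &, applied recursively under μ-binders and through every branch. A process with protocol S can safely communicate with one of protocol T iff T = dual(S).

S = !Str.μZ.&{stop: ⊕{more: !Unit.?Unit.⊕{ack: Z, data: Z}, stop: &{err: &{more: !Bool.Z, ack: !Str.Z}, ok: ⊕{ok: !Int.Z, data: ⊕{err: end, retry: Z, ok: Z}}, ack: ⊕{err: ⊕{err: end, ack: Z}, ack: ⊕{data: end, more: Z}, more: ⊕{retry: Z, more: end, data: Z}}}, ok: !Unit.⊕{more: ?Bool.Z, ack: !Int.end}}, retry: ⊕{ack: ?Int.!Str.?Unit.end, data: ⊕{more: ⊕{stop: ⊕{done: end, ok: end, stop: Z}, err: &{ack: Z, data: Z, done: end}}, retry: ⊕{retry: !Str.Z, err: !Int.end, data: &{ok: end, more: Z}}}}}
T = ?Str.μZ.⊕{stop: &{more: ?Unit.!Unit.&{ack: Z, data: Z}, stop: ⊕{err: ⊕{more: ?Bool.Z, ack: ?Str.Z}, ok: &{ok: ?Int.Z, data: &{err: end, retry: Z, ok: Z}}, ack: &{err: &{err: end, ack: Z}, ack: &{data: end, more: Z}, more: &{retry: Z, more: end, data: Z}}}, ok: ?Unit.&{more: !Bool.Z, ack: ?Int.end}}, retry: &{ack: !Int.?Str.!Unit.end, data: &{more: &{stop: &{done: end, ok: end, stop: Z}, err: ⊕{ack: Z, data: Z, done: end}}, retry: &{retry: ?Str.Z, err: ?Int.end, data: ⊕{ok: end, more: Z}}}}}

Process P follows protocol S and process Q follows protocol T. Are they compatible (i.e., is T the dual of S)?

YES

!Str vs ?Str  match
  μZ vs μZ  match (binder kept)
    &{stop,retry} vs ⊕{stop,retry}  match label sets agree
      case stop:
        ⊕{more,stop,ok} vs &{more,stop,ok}  match label sets agree
          case more:
            !Unit vs ?Unit  match
              ?Unit vs !Unit  match
                ⊕{ack,data} vs &{ack,data}  match label sets agree
                  case ack:
                    Z vs Z  match
                  case data:
                    Z vs Z  match
          case stop:
            &{err,ok,ack} vs ⊕{err,ok,ack}  match label sets agree
              case err:
                &{more,ack} vs ⊕{more,ack}  match label sets agree
                  case more:
                    !Bool vs ?Bool  match
                      Z vs Z  match
                  case ack:
                    !Str vs ?Str  match
                      Z vs Z  match
              case ok:
                ⊕{ok,data} vs &{ok,data}  match label sets agree
                  case ok:
                    !Int vs ?Int  match
                      Z vs Z  match
                  case data:
                    ⊕{err,retry,ok} vs &{err,retry,ok}  match label sets agree
                      case err:
                        end vs end  match
                      case retry:
                        Z vs Z  match
                      case ok:
                        Z vs Z  match
              case ack:
                ⊕{err,ack,more} vs &{err,ack,more}  match label sets agree
                  case err:
                    ⊕{err,ack} vs &{err,ack}  match label sets agree
                      case err:
                        end vs end  match
                      case ack:
                        Z vs Z  match
                  case ack:
                    ⊕{data,more} vs &{data,more}  match label sets agree
                      case data:
                        end vs end  match
                      case more:
                        Z vs Z  match
                  case more:
                    ⊕{retry,more,data} vs &{retry,more,data}  match label sets agree
                      case retry:
                        Z vs Z  match
                      case more:
                        end vs end  match
                      case data:
                        Z vs Z  match
          case ok:
            !Unit vs ?Unit  match
              ⊕{more,ack} vs &{more,ack}  match label sets agree
                case more:
                  ?Bool vs !Bool  match
                    Z vs Z  match
                case ack:
                  !Int vs ?Int  match
                    end vs end  match
      case retry:
        ⊕{ack,data} vs &{ack,data}  match label sets agree
          case ack:
            ?Int vs !Int  match
              !Str vs ?Str  match
                ?Unit vs !Unit  match
                  end vs end  match
          case data:
            ⊕{more,retry} vs &{more,retry}  match label sets agree
              case more:
                ⊕{stop,err} vs &{stop,err}  match label sets agree
                  case stop:
                    ⊕{done,ok,stop} vs &{done,ok,stop}  match label sets agree
                      case done:
                        end vs end  match
                      case ok:
                        end vs end  match
                      case stop:
                        Z vs Z  match
                  case err:
                    &{ack,data,done} vs ⊕{ack,data,done}  match label sets agree
                      case ack:
                        Z vs Z  match
                      case data:
                        Z vs Z  match
                      case done:
                        end vs end  match
              case retry:
                ⊕{retry,err,data} vs &{retry,err,data}  match label sets agree
                  case retry:
                    !Str vs ?Str  match
                      Z vs Z  match
                  case err:
                    !Int vs ?Int  match
                      end vs end  match
                  case data:
                    &{ok,more} vs ⊕{ok,more}  match label sets agree
                      case ok:
                        end vs end  match
                      case more:
                        Z vs Z  match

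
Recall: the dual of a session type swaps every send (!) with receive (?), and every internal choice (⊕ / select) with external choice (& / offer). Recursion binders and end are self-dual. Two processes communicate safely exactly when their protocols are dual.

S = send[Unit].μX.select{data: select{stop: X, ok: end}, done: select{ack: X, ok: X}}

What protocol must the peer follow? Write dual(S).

send[Unit] = recv[Unit]
  μX = μX  (μ self-dual)
    select{data,done} = offer{data,done}  (select→offer)
      • data:
        select{stop,ok} = offer{stop,ok}  (select→offer)
          • stop:
            dual(X) = X
          • ok:
            dual(end) = end
      • done:
        select{ack,ok} = offer{ack,ok}  (select→offer)
          • ack:
            dual(X) = X
          • ok:
            dual(X) = X

recv[Unit].μX.offer{data: offer{stop: X, ok: end}, done: offer{ack: X, ok: X}}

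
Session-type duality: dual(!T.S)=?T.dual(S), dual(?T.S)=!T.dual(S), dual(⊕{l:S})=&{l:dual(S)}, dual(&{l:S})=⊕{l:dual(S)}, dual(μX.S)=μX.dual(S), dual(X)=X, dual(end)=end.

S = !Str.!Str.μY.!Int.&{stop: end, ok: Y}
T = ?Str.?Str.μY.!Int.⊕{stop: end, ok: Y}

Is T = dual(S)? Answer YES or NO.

!Str vs ?Str  match
  !Str vs ?Str  match
    μY vs μY  match (rec unchanged)
      !Int vs !Int  ✗ same direction on both sides — not dual

NO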